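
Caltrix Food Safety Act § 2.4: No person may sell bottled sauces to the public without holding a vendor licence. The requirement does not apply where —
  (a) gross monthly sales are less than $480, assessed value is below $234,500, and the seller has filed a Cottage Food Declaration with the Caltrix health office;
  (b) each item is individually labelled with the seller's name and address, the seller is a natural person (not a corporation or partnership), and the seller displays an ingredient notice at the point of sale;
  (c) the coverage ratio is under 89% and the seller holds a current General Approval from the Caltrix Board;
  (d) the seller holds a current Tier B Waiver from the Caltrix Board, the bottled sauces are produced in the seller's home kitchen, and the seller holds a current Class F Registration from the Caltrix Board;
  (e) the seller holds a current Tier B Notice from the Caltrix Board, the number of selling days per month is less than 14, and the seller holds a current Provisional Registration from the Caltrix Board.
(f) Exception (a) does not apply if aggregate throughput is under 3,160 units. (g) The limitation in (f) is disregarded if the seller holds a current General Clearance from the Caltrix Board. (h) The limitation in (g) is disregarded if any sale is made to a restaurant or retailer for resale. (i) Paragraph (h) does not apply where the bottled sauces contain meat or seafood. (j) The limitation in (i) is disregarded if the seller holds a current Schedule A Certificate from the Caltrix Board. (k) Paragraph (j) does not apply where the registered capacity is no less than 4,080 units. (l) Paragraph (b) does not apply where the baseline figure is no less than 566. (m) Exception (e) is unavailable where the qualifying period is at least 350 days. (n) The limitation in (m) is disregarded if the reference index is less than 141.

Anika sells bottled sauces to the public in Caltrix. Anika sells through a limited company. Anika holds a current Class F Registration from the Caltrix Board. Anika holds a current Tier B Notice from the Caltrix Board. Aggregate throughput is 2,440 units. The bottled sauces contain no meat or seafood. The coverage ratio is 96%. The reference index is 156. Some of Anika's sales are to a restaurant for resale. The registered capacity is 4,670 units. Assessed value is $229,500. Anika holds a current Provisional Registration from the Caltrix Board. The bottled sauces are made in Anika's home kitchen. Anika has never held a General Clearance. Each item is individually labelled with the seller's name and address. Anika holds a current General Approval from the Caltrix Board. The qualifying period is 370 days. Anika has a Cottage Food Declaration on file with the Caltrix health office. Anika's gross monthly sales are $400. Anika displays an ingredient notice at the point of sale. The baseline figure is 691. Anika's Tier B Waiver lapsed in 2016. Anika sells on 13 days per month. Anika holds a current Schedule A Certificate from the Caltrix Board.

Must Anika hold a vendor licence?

Exception (a): gross monthly sales are $400, less than the $480 limit; assessed value is $229,500, below the $234,500 limit; a Cottage Food Declaration is on file — every condition holds. Turning to paragraphs (f)–(k): (f) is engaged — aggregate throughput is 2,440 units, under the 3,160 units limit. (g) is not engaged (the General Clearance is not current), so (f) stands. Exception (a) does not apply.
Exception (b) does not apply: the seller operates through a limited company.
Exception (c) requires that the coverage ratio is under 89%; but the coverage ratio is 96%, not under 89%, so (c) is unavailable.
Exception (d) does not apply: no current Tier B Waiver is held.
Exception (e) is satisfied on its face — a current Tier B Notice is held; the number of selling days per month is 13, less than the 14 limit; a current Provisional Registration is held. But applying paragraphs (m)–(n): (m) operates against (e): the qualifying period is 370 days, meeting the 350 days threshold. (n) is inapplicable (the reference index is 156, not less than 141), so (m) stands. So (e) is unavailable.
No exception is made out. Anika falls within the general rule.

Yes — Anika must hold a vendor licence.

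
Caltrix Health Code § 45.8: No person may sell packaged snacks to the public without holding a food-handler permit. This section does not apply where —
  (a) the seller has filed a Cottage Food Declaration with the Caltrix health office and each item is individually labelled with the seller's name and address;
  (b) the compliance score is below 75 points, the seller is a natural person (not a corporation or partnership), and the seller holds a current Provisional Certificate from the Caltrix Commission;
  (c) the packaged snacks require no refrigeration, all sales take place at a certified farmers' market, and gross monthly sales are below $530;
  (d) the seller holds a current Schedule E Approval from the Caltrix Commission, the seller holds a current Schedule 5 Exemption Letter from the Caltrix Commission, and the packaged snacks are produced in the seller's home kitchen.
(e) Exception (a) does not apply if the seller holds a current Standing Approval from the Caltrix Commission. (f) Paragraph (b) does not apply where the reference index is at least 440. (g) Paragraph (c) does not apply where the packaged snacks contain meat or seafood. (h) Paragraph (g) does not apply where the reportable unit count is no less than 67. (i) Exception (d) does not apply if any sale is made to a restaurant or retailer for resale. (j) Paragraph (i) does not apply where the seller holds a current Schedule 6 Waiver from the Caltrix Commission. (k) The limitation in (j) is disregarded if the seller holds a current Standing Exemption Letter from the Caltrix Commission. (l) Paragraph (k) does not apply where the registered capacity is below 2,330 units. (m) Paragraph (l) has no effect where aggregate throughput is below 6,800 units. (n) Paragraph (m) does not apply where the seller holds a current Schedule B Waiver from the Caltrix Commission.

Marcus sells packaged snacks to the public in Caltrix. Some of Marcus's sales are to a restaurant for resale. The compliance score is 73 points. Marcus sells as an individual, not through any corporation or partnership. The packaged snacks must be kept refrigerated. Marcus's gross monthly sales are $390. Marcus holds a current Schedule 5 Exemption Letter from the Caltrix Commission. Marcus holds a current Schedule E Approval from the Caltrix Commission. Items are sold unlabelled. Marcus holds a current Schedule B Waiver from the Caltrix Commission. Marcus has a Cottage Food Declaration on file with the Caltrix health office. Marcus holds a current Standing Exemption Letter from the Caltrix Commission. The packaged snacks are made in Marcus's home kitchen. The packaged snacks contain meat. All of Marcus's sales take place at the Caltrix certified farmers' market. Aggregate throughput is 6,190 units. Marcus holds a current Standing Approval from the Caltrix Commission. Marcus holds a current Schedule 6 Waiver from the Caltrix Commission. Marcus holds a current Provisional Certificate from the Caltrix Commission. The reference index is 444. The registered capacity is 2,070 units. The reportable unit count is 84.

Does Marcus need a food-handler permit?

No — exception (d) applies; Marcus is not required to hold a food-handler permit.

Exception (a) requires that each item is individually labelled with the seller's name and address; but items are sold unlabelled, so (a) is unavailable.
All of (b)'s requirements are met (the compliance score is 73 points, below the 75 points limit; the seller is a natural person; a current Provisional Certificate is held). However, paragraph (f) must be considered: (f) operates against (b): the reference index is 444, meeting the 440 threshold. So (b) is unavailable.
Exception (c) does not apply: the packaged snacks require refrigeration.
All of (d)'s requirements are met (a current Schedule E Approval is held; a current Schedule 5 Exemption Letter is held; the packaged snacks are home-kitchen produced). Considering the limiting provisions: (i) would limit (d) — some sales are to a restaurant for resale — but (j) sets (i) aside: (j) operates against (i): a current Schedule 6 Waiver is held. (k) applies (a current Standing Exemption Letter is held), but is itself disapplied by (l): (l) operates — the registered capacity is 2,070 units, below the 2,330 units limit. (m) would limit (l) — aggregate throughput is 6,190 units, below the 6,800 units limit — but (n) sets (m) aside: (n) is engaged — a current Schedule B Waiver is held. Exception (d) stands.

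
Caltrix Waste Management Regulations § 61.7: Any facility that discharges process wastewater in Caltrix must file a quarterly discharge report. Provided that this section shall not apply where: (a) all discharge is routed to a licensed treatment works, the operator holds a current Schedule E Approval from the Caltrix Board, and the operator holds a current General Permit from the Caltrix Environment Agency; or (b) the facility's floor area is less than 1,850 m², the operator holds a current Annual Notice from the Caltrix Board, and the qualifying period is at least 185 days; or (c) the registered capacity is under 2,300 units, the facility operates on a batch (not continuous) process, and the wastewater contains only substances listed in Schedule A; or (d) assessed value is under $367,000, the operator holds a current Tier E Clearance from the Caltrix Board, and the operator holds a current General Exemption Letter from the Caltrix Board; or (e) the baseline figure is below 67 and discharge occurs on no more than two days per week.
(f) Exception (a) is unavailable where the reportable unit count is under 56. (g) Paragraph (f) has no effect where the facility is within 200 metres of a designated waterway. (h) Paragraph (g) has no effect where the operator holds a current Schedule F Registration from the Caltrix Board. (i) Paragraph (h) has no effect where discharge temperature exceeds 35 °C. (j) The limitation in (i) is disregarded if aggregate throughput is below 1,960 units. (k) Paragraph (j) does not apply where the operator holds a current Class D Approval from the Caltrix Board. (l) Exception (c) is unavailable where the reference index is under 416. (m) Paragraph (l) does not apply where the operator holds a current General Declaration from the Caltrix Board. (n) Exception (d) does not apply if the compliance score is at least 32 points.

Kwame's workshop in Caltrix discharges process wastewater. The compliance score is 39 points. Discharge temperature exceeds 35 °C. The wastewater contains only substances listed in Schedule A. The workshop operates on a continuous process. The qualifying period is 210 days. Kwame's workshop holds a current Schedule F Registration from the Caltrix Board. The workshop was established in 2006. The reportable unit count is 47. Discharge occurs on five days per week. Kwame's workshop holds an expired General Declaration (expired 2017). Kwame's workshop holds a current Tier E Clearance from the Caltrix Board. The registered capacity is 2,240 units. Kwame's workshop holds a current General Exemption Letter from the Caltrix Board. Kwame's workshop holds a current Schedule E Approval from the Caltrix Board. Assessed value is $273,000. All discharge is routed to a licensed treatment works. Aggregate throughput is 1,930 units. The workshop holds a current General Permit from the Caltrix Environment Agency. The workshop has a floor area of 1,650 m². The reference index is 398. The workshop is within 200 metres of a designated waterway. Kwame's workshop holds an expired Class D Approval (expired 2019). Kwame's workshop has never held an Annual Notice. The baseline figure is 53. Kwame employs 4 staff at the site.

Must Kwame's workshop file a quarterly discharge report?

Yes — Kwame's workshop must file a quarterly discharge report.

Exception (a) is satisfied on its face — discharge is routed to a licensed treatment works; a current Schedule E Approval is held; a current General Permit is held. However, paragraphs (f)–(k) must be considered: (f) operates against (a): the reportable unit count is 47, under the 56 limit. (g) would limit (f) — the workshop is within 200 m of a designated waterway — but (h) sets (g) aside: (h) operates against (g): a current Schedule F Registration is held. (i) operates (discharge temperature exceeds 35 °C), but is overridden by (j): (j) operates against (i): aggregate throughput is 1,930 units, below the 1,960 units limit. (k) is not triggered (there is no Class D Approval in force), so (j) stands. (a) is therefore removed.
Exception (b) requires that the operator holds a current Annual Notice from the Caltrix Board; but no current Annual Notice is held, so (b) is unavailable.
Exception (c) fails — the facility operates on a continuous process.
Exception (d)'s conditions are all satisfied: assessed value is $273,000, under the $367,000 limit; a current Tier E Clearance is held; a current General Exemption Letter is held. Turning to paragraph (n): (n) operates against (d): the compliance score is 39 points, meeting the 32 points threshold. (d) is therefore removed.
Exception (e) does not apply: discharge occurs on five days per week.
None of the exceptions is available; § 61.7 applies in full.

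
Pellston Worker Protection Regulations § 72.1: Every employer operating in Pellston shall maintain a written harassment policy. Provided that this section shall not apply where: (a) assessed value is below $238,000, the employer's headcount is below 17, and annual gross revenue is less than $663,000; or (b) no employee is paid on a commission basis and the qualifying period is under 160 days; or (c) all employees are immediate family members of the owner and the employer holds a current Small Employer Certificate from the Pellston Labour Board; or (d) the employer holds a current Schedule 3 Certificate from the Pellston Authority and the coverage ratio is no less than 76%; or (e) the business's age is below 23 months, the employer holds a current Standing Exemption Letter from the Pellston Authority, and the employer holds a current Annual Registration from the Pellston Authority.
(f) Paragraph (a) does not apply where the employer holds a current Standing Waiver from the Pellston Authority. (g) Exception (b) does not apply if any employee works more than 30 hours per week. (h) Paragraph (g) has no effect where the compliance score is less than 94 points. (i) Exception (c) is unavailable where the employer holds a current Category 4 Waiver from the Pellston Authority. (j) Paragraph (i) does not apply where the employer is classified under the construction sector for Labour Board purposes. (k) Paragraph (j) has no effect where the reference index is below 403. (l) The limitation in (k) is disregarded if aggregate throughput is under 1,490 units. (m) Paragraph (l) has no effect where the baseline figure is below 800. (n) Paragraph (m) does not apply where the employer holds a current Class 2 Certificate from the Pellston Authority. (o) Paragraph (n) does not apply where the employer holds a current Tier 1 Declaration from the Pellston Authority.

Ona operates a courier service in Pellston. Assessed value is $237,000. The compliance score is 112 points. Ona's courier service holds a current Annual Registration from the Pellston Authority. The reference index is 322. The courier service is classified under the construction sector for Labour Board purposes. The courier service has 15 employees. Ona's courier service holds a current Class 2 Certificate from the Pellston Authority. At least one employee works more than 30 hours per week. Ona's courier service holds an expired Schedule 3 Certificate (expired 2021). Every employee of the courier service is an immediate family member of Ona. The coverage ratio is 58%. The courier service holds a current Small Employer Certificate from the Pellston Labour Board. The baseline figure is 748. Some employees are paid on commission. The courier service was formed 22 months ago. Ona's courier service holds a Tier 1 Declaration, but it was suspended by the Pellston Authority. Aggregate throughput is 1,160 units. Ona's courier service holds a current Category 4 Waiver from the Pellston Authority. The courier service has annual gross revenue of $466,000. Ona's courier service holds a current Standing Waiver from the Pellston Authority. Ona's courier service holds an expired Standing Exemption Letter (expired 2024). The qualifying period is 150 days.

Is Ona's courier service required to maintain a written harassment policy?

Exception (a) is satisfied on its face — assessed value is $237,000, below the $238,000 limit; the employer's headcount is 15, below the 17 limit; annual gross revenue is $466,000, less than the $663,000 limit. But: (f) operates against (a): a current Standing Waiver is held. (a) is therefore removed.
Exception (b) requires that no employee is paid on a commission basis; but some employees are paid on commission, so (b) is unavailable.
All of (c)'s requirements are met (every employee is an immediate family member; a current Small Employer Certificate is held). As to paragraphs (i)–(o): (i) is engaged (a current Category 4 Waiver is held), but is displaced by (j): (j) operates against (i): the courier service is classified under the construction sector. (k) would limit (j) — the reference index is 322, below the 403 limit — but (l) sets (k) aside: (l) operates against (k): aggregate throughput is 1,160 units, under the 1,490 units limit. (m) would limit (l) — the baseline figure is 748, below the 800 limit — but (n) sets (m) aside: (n) operates against (m): a current Class 2 Certificate is held. (o) does not operate here (the Tier 1 Declaration is not current), so (n) stands. Exception (c) stands.
Exception (d) does not apply: no current Schedule 3 Certificate is held.
Exception (e) fails — the Standing Exemption Letter is not current.

No — exception (c) applies; Ona's courier service is not required to maintain a written harassment policy.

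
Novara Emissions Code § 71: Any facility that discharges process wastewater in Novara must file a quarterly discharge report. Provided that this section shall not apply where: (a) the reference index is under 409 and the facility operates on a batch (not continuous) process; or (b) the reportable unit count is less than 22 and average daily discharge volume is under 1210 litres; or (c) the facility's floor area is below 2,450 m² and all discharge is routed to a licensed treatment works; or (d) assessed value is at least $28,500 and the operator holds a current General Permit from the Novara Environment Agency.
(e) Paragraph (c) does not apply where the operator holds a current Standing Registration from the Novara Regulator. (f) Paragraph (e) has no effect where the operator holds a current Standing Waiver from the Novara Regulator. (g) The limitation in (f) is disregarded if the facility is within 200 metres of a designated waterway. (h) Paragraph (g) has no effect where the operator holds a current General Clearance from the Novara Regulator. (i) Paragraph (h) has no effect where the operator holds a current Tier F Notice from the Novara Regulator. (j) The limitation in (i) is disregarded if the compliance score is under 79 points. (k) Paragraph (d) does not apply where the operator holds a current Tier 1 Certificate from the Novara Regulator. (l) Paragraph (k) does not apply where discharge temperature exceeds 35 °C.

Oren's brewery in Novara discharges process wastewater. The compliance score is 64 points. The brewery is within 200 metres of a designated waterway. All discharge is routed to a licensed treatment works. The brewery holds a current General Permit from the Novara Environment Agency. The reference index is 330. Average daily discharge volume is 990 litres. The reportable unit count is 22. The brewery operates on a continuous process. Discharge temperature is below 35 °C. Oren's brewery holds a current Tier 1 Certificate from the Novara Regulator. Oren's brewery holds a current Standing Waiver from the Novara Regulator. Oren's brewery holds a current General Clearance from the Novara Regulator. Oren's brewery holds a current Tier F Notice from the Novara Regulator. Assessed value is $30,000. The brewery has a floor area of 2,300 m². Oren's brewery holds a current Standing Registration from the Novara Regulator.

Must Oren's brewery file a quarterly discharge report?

No — exception (c) applies; Oren's brewery is not required to file a quarterly discharge report.

Exception (a) requires that the facility operates on a batch (not continuous) process; but the facility operates on a continuous process, so (a) is unavailable.
Exception (b) does not apply: the reportable unit count is 22, not less than 22.
Exception (c) is satisfied on its face — the facility's floor area is 2,300 m², below the 2,450 m² limit; discharge is routed to a licensed treatment works. Considering the limiting provisions: (e) applies (a current Standing Registration is held), but is set aside by (f): (f) is triggered — a current Standing Waiver is held. (g) is engaged (the brewery is within 200 m of a designated waterway), but is set aside by (h): (h) operates against (g): a current General Clearance is held. (i) would limit (h) — a current Tier F Notice is held — but (j) sets (i) aside: (j) applies — the compliance score is 64 points, under the 79 points limit. (c) remains available.
Exception (d) is satisfied on its face — assessed value is $30,000, meeting the $28,500 threshold; a current General Permit is held. However, paragraphs (k)–(l) must be considered: (k) applies — a current Tier 1 Certificate is held. (l) is not engaged (discharge temperature is below 35 °C), so (k) stands. (d) is therefore removed.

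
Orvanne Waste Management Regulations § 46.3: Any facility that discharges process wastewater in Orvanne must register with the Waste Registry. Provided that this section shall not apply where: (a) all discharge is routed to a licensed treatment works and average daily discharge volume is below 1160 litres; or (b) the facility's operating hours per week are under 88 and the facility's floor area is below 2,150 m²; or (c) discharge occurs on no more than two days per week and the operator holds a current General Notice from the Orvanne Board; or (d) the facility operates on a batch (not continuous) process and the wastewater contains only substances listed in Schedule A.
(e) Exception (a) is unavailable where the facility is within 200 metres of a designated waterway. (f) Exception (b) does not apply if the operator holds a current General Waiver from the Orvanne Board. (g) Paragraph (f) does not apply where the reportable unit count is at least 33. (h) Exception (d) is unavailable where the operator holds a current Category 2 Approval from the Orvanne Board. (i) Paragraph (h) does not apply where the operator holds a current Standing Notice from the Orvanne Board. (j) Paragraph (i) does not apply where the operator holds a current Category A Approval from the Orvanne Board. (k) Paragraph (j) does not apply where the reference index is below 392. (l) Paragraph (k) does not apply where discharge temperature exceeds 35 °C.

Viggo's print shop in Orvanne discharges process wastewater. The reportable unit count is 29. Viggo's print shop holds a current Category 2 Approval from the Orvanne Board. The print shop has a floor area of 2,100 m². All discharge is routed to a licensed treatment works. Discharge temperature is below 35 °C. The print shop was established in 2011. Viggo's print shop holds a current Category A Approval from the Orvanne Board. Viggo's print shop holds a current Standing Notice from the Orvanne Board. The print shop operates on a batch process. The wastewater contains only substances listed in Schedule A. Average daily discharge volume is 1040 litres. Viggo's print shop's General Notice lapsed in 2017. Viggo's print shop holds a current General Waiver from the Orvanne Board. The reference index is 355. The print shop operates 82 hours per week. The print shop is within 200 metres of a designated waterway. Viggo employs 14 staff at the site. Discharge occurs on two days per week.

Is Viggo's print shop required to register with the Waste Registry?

No — exception (d) applies; Viggo's print shop is not required to register with the Waste Registry.

Exception (a) is satisfied on its face — discharge is routed to a licensed treatment works; average daily discharge volume is 1040 litres, below the 1160 litres limit. However, paragraph (e) must be considered: (e) is triggered — the print shop is within 200 m of a designated waterway. So (a) is unavailable.
Exception (b)'s conditions are all satisfied: the facility's operating hours per week are 82, under the 88 limit; the facility's floor area is 2,100 m², below the 2,150 m² limit. However, paragraphs (f)–(g) must be considered: (f) operates — a current General Waiver is held. (g) is not triggered (the reportable unit count is 29, short of 33), so (f) stands. (b) is therefore removed.
Exception (c) fails — the General Notice is not current.
Exception (d)'s conditions are all satisfied: the facility operates on a batch process; the wastewater is Schedule-A-only. As to paragraphs (h)–(l): (h) would limit (d) — a current Category 2 Approval is held — but (i) sets (h) aside: (i) operates against (h): a current Standing Notice is held. (j) would limit (i) — a current Category A Approval is held — but (k) sets (j) aside: (k) is triggered — the reference index is 355, below the 392 limit. (l), which would lift (k), is inapplicable — discharge temperature is below 35 °C. Exception (d) stands.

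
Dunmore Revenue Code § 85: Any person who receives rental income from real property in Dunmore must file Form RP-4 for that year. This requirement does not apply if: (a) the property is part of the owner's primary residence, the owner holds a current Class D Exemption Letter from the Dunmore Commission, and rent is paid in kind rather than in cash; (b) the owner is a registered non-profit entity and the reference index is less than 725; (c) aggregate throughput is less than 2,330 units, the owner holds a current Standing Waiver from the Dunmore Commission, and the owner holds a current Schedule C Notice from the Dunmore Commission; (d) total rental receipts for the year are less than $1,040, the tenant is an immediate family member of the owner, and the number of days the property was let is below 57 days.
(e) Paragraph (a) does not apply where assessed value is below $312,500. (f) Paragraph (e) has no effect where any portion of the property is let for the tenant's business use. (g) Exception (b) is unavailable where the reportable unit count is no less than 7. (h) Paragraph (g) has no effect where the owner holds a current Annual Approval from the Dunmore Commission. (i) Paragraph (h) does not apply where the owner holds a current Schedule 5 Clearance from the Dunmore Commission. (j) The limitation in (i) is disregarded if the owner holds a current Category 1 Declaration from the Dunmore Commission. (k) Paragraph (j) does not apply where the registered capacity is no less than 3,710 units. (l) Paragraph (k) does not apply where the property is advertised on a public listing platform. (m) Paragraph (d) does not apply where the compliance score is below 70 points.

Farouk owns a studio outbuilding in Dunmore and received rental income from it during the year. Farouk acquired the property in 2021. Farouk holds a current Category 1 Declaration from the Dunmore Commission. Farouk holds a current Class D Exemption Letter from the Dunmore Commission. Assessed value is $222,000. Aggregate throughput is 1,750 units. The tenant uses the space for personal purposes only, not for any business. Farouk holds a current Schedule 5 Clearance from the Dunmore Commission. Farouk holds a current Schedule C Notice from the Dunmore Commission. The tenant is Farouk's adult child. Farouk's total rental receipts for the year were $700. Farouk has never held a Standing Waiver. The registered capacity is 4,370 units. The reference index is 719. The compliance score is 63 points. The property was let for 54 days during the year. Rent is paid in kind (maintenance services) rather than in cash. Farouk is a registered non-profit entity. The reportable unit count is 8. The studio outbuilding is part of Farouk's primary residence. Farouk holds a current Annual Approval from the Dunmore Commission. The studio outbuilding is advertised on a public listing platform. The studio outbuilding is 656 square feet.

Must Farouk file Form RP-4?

Exception (a): the studio outbuilding is part of the primary residence; a current Class D Exemption Letter is held; rent is paid in kind — every condition holds. But applying paragraphs (e)–(f): (e) operates against (a): assessed value is $222,000, below the $312,500 limit. (f), which would lift (e), is inapplicable — the space is used for personal purposes only. So (a) is unavailable.
Exception (b) is satisfied on its face — Farouk is a registered non-profit; the reference index is 719, less than the 725 limit. Considering the limiting provisions: (g) is triggered (the reportable unit count is 8, meeting the 7 threshold), but is set aside by (h): (h) is triggered — a current Annual Approval is held. (i) would limit (h) — a current Schedule 5 Clearance is held — but (j) sets (i) aside: (j) operates against (i): a current Category 1 Declaration is held. (k) would limit (j) — the registered capacity is 4,370 units, meeting the 3,710 units threshold — but (l) sets (k) aside: (l) is triggered — the property is publicly advertised. So (b) applies.
Exception (c) does not apply: no current Standing Waiver is held.
Exception (d): total rental receipts for the year are $700, less than the $1,040 limit; the tenant is an immediate family member; the number of days the property was let is 54 days, below the 57 days limit — every condition holds. But: (m) operates against (d): the compliance score is 63 points, below the 70 points limit. Exception (d) does not apply.

No — exception (b) applies; Farouk is not required to file Form RP-4.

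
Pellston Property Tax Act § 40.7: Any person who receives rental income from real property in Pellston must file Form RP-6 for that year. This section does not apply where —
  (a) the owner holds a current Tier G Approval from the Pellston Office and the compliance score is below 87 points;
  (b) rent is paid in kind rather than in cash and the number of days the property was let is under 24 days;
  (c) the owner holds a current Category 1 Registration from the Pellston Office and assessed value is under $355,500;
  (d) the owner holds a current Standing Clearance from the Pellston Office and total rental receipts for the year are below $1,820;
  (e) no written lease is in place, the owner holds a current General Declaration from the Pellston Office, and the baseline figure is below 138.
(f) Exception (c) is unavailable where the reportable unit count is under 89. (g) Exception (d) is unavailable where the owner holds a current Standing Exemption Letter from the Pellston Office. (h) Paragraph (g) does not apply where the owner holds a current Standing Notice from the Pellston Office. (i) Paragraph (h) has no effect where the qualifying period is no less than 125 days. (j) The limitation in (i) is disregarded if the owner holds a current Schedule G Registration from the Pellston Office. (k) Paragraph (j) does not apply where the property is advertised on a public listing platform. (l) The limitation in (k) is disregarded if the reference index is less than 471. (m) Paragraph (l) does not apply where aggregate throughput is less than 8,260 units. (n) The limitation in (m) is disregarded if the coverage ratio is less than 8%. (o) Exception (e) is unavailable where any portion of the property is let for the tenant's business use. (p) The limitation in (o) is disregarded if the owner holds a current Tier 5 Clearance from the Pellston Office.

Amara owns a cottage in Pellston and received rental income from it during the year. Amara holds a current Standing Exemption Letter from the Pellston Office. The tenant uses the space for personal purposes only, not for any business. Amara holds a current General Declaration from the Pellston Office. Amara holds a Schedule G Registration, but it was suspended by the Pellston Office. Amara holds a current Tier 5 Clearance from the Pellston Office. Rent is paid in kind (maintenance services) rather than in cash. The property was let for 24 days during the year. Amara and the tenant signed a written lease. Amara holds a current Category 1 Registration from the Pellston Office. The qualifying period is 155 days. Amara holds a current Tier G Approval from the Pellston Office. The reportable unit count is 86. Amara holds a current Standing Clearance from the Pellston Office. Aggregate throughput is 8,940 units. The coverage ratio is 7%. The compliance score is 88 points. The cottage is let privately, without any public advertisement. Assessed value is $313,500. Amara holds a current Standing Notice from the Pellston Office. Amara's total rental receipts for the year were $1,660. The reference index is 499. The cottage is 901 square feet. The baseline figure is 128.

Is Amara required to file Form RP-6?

Yes — Amara must file Form RP-6.

Exception (a) fails — the compliance score is 88 points, not below 87 points.
Exception (b) fails — the number of days the property was let is 24 days, not under 24 days.
All of (c)'s requirements are met (a current Category 1 Registration is held; assessed value is $313,500, under the $355,500 limit). Turning to paragraph (f): (f) is triggered — the reportable unit count is 86, under the 89 limit. Exception (c) does not apply.
Exception (d): a current Standing Clearance is held; total rental receipts for the year are $1,660, below the $1,820 limit — every condition holds. However, paragraphs (g)–(n) must be considered: (g) operates against (d): a current Standing Exemption Letter is held. (h) would limit (g) — a current Standing Notice is held — but (i) sets (h) aside: (i) operates against (h): the qualifying period is 155 days, meeting the 125 days threshold. (j), which would lift (i), is inapplicable — the Schedule G Registration is not current. (d) is therefore removed.
Exception (e) fails — a written lease is in place.
Every exception is unavailable, so the rule governs.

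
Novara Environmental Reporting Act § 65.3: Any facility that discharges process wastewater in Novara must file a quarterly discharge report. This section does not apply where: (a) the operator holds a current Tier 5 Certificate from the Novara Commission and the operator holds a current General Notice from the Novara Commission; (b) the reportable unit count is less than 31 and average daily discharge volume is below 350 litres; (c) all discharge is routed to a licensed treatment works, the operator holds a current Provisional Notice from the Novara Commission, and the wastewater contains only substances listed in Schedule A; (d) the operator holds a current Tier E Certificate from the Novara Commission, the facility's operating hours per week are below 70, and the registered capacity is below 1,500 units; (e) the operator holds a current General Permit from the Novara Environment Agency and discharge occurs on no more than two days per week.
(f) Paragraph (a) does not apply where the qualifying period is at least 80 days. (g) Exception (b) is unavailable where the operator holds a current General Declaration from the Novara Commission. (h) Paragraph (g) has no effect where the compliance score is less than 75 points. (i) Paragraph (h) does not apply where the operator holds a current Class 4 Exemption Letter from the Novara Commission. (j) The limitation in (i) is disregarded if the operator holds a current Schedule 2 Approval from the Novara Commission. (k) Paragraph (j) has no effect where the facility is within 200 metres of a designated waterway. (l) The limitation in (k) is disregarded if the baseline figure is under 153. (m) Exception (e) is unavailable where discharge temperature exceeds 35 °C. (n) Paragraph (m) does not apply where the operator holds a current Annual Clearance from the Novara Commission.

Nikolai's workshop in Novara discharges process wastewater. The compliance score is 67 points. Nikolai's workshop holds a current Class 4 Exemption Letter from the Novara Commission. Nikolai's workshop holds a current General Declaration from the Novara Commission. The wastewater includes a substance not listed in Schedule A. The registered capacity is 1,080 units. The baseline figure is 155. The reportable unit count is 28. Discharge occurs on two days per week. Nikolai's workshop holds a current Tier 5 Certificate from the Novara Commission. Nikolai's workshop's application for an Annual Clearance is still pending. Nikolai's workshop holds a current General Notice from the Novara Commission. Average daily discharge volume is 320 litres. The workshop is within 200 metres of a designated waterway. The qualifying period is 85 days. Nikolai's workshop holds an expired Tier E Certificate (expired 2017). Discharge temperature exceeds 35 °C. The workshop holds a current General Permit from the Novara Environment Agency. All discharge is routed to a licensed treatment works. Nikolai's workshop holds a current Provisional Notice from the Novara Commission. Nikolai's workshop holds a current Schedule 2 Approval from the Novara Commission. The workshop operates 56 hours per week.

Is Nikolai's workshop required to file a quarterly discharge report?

Yes — Nikolai's workshop must file a quarterly discharge report.

Exception (a) is satisfied on its face — a current Tier 5 Certificate is held; a current General Notice is held. Turning to paragraph (f): (f) operates against (a): the qualifying period is 85 days, meeting the 80 days threshold. So (a) is unavailable.
All of (b)'s requirements are met (the reportable unit count is 28, less than the 31 limit; average daily discharge volume is 320 litres, below the 350 litres limit). However, paragraphs (g)–(l) must be considered: (g) operates against (b): a current General Declaration is held. (h) operates (the compliance score is 67 points, less than the 75 points limit), but yields to (i): (i) operates against (h): a current Class 4 Exemption Letter is held. (j) would limit (i) — a current Schedule 2 Approval is held — but (k) sets (j) aside: (k) is engaged — the workshop is within 200 m of a designated waterway. (l), which would lift (k), is not triggered — the baseline figure is 155, not under 153. So (b) is unavailable.
Exception (c) requires that the wastewater contains only substances listed in Schedule A; but the wastewater includes a non-Schedule-A substance, so (c) is unavailable.
Exception (d) does not apply: there is no Tier E Certificate in force.
Exception (e): a current General Permit is held; discharge occurs on no more than two days per week — every condition holds. But: (m) operates — discharge temperature exceeds 35 °C. (n), which would lift (m), does not operate here — the Annual Clearance is not current. So (e) is unavailable.
None of the exceptions is available; § 65.3 applies in full.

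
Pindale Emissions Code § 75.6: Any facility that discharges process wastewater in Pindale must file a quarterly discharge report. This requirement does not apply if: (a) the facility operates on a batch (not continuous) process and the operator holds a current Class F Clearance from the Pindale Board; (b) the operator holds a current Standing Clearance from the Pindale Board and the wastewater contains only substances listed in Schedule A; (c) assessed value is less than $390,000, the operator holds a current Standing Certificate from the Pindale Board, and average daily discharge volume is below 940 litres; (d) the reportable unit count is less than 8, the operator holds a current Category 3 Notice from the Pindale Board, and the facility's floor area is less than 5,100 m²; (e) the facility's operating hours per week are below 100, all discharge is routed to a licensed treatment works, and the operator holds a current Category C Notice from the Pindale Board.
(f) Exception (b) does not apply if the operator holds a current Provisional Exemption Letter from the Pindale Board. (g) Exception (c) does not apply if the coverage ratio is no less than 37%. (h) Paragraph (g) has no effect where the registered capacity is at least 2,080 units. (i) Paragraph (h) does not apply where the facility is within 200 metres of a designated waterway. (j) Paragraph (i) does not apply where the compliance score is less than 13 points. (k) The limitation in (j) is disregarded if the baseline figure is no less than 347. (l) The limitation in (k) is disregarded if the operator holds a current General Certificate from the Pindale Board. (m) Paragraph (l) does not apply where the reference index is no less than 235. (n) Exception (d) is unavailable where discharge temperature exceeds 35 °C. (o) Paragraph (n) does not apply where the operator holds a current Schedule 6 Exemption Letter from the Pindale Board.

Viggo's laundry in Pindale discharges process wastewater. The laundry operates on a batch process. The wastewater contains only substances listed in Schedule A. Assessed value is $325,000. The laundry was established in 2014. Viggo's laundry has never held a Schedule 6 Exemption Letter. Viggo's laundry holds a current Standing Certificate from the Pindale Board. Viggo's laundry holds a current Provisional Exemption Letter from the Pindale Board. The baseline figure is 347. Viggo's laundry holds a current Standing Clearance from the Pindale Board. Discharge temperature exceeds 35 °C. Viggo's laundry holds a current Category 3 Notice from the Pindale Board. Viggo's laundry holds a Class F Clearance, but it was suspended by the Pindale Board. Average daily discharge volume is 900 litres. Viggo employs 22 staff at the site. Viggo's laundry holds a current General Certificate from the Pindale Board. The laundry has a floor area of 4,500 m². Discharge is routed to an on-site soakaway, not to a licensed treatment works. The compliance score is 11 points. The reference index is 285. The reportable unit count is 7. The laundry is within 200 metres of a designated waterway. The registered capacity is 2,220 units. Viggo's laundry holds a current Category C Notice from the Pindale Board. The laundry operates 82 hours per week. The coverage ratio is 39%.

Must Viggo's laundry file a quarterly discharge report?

Exception (a) requires that the operator holds a current Class F Clearance from the Pindale Board; but no current Class F Clearance is held, so (a) is unavailable.
All of (b)'s requirements are met (a current Standing Clearance is held; the wastewater is Schedule-A-only). But: (f) operates against (b): a current Provisional Exemption Letter is held. Exception (b) does not apply.
Exception (c): assessed value is $325,000, less than the $390,000 limit; a current Standing Certificate is held; average daily discharge volume is 900 litres, below the 940 litres limit — every condition holds. But applying paragraphs (g)–(m): (g) applies — the coverage ratio is 39%, meeting the 37% threshold. (h) is engaged (the registered capacity is 2,220 units, meeting the 2,080 units threshold), but is set aside by (i): (i) operates against (h): the laundry is within 200 m of a designated waterway. (j) is engaged (the compliance score is 11 points, less than the 13 points limit), but is displaced by (k): (k) operates against (j): the baseline figure is 347, meeting the 347 threshold. (l) applies (a current General Certificate is held), but yields to (m): (m) is engaged — the reference index is 285, meeting the 235 threshold. Exception (c) does not apply.
All of (d)'s requirements are met (the reportable unit count is 7, less than the 8 limit; a current Category 3 Notice is held; the facility's floor area is 4,500 m², less than the 5,100 m² limit). But applying paragraphs (n)–(o): (n) applies — discharge temperature exceeds 35 °C. (o), which would lift (n), is not triggered — there is no Schedule 6 Exemption Letter in force. Exception (d) does not apply.
Exception (e) fails — discharge is not routed to a licensed treatment works.
Every exception is unavailable, so the rule governs.

Yes — Viggo's laundry must file a quarterly discharge report.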